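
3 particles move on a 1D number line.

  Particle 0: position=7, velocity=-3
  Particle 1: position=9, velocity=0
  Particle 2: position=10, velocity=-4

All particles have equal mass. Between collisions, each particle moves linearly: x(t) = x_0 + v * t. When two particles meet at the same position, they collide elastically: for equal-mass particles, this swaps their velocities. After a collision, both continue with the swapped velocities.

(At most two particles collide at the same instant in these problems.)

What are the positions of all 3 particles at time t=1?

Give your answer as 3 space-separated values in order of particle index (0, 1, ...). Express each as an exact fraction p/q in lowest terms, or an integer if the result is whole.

Answer: 4 6 9

Derivation:
Collision at t=1/4: particles 1 and 2 swap velocities; positions: p0=25/4 p1=9 p2=9; velocities now: v0=-3 v1=-4 v2=0
Advance to t=1 (no further collisions before then); velocities: v0=-3 v1=-4 v2=0; positions = 4 6 9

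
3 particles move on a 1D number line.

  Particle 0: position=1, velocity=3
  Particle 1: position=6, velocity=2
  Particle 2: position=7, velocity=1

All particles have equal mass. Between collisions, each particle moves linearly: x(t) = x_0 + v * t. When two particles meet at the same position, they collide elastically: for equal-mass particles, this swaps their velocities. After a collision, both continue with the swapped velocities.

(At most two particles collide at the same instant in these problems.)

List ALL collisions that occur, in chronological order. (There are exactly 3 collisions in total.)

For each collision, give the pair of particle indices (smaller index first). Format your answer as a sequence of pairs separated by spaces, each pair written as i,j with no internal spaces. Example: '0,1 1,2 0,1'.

Collision at t=1: particles 1 and 2 swap velocities; positions: p0=4 p1=8 p2=8; velocities now: v0=3 v1=1 v2=2
Collision at t=3: particles 0 and 1 swap velocities; positions: p0=10 p1=10 p2=12; velocities now: v0=1 v1=3 v2=2
Collision at t=5: particles 1 and 2 swap velocities; positions: p0=12 p1=16 p2=16; velocities now: v0=1 v1=2 v2=3

Answer: 1,2 0,1 1,2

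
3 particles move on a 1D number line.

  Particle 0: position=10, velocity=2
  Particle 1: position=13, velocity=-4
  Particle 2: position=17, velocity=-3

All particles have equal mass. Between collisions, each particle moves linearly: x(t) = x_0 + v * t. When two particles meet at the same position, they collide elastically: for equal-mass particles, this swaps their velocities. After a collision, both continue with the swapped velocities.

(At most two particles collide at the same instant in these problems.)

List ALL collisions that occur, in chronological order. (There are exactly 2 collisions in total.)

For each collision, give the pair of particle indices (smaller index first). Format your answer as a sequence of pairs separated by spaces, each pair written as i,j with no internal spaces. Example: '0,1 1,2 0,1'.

Answer: 0,1 1,2

Derivation:
Collision at t=1/2: particles 0 and 1 swap velocities; positions: p0=11 p1=11 p2=31/2; velocities now: v0=-4 v1=2 v2=-3
Collision at t=7/5: particles 1 and 2 swap velocities; positions: p0=37/5 p1=64/5 p2=64/5; velocities now: v0=-4 v1=-3 v2=2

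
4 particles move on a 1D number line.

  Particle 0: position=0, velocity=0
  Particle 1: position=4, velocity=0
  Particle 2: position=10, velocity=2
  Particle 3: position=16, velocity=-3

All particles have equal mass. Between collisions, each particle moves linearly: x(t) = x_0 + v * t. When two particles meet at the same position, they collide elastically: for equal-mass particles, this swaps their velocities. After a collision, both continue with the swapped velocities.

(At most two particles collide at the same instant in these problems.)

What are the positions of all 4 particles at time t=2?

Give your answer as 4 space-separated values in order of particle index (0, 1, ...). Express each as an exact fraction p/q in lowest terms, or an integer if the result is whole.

Answer: 0 4 10 14

Derivation:
Collision at t=6/5: particles 2 and 3 swap velocities; positions: p0=0 p1=4 p2=62/5 p3=62/5; velocities now: v0=0 v1=0 v2=-3 v3=2
Advance to t=2 (no further collisions before then); velocities: v0=0 v1=0 v2=-3 v3=2; positions = 0 4 10 14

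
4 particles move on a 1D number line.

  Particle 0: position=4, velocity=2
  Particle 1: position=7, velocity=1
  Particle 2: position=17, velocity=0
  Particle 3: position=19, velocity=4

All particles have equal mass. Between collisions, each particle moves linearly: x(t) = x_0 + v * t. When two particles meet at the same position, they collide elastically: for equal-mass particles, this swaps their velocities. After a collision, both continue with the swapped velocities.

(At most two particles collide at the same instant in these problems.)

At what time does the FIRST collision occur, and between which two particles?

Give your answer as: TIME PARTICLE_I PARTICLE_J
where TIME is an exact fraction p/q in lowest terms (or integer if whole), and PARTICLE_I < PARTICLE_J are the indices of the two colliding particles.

Answer: 3 0 1

Derivation:
Pair (0,1): pos 4,7 vel 2,1 -> gap=3, closing at 1/unit, collide at t=3
Pair (1,2): pos 7,17 vel 1,0 -> gap=10, closing at 1/unit, collide at t=10
Pair (2,3): pos 17,19 vel 0,4 -> not approaching (rel speed -4 <= 0)
Earliest collision: t=3 between 0 and 1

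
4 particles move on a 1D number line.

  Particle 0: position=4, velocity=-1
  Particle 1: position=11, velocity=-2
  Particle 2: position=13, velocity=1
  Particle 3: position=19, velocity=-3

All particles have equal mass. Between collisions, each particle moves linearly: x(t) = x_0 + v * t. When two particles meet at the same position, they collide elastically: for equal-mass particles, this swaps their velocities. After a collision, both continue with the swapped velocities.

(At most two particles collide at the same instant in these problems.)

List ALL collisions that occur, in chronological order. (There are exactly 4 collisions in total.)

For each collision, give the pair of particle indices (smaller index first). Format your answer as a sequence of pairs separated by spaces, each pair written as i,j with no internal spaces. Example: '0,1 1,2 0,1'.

Collision at t=3/2: particles 2 and 3 swap velocities; positions: p0=5/2 p1=8 p2=29/2 p3=29/2; velocities now: v0=-1 v1=-2 v2=-3 v3=1
Collision at t=7: particles 0 and 1 swap velocities; positions: p0=-3 p1=-3 p2=-2 p3=20; velocities now: v0=-2 v1=-1 v2=-3 v3=1
Collision at t=15/2: particles 1 and 2 swap velocities; positions: p0=-4 p1=-7/2 p2=-7/2 p3=41/2; velocities now: v0=-2 v1=-3 v2=-1 v3=1
Collision at t=8: particles 0 and 1 swap velocities; positions: p0=-5 p1=-5 p2=-4 p3=21; velocities now: v0=-3 v1=-2 v2=-1 v3=1

Answer: 2,3 0,1 1,2 0,1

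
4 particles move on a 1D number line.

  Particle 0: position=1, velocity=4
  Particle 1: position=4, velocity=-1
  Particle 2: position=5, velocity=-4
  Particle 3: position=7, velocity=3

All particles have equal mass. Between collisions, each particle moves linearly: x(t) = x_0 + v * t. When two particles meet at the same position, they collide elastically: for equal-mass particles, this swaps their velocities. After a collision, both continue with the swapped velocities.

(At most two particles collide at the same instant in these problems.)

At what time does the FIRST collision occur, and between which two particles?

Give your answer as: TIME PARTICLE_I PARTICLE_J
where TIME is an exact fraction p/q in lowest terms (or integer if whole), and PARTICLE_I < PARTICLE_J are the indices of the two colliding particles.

Answer: 1/3 1 2

Derivation:
Pair (0,1): pos 1,4 vel 4,-1 -> gap=3, closing at 5/unit, collide at t=3/5
Pair (1,2): pos 4,5 vel -1,-4 -> gap=1, closing at 3/unit, collide at t=1/3
Pair (2,3): pos 5,7 vel -4,3 -> not approaching (rel speed -7 <= 0)
Earliest collision: t=1/3 between 1 and 2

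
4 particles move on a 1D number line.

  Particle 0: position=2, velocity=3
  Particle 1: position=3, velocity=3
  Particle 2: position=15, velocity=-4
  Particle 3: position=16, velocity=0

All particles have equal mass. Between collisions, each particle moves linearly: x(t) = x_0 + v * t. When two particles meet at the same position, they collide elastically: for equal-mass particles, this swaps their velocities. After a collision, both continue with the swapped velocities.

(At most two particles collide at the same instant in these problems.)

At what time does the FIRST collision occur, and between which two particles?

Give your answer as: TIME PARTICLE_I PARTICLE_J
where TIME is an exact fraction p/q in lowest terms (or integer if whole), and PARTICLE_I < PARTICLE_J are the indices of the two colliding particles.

Pair (0,1): pos 2,3 vel 3,3 -> not approaching (rel speed 0 <= 0)
Pair (1,2): pos 3,15 vel 3,-4 -> gap=12, closing at 7/unit, collide at t=12/7
Pair (2,3): pos 15,16 vel -4,0 -> not approaching (rel speed -4 <= 0)
Earliest collision: t=12/7 between 1 and 2

Answer: 12/7 1 2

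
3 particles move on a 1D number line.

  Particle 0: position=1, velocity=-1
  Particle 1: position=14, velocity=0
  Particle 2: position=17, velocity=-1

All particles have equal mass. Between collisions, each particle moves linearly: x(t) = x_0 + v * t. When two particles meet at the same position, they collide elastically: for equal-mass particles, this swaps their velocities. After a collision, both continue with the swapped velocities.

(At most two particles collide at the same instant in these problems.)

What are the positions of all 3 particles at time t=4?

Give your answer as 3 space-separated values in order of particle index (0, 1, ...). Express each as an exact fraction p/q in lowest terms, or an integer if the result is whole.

Collision at t=3: particles 1 and 2 swap velocities; positions: p0=-2 p1=14 p2=14; velocities now: v0=-1 v1=-1 v2=0
Advance to t=4 (no further collisions before then); velocities: v0=-1 v1=-1 v2=0; positions = -3 13 14

Answer: -3 13 14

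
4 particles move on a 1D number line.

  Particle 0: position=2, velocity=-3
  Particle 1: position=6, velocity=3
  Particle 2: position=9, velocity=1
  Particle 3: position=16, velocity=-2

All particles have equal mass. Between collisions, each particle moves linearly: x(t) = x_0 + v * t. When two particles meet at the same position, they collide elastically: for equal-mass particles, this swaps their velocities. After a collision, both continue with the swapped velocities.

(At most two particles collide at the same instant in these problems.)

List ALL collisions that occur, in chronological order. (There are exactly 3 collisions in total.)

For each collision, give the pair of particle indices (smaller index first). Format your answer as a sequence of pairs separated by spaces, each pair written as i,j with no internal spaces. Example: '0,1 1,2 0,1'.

Answer: 1,2 2,3 1,2

Derivation:
Collision at t=3/2: particles 1 and 2 swap velocities; positions: p0=-5/2 p1=21/2 p2=21/2 p3=13; velocities now: v0=-3 v1=1 v2=3 v3=-2
Collision at t=2: particles 2 and 3 swap velocities; positions: p0=-4 p1=11 p2=12 p3=12; velocities now: v0=-3 v1=1 v2=-2 v3=3
Collision at t=7/3: particles 1 and 2 swap velocities; positions: p0=-5 p1=34/3 p2=34/3 p3=13; velocities now: v0=-3 v1=-2 v2=1 v3=3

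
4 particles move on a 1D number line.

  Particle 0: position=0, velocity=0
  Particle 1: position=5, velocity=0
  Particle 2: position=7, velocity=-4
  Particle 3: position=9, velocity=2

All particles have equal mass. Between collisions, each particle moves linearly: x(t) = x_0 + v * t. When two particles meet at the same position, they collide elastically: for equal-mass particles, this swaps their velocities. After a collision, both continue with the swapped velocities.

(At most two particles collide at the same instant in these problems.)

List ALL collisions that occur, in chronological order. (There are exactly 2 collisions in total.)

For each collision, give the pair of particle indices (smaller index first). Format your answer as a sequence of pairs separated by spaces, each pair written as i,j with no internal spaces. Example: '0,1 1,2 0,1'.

Answer: 1,2 0,1

Derivation:
Collision at t=1/2: particles 1 and 2 swap velocities; positions: p0=0 p1=5 p2=5 p3=10; velocities now: v0=0 v1=-4 v2=0 v3=2
Collision at t=7/4: particles 0 and 1 swap velocities; positions: p0=0 p1=0 p2=5 p3=25/2; velocities now: v0=-4 v1=0 v2=0 v3=2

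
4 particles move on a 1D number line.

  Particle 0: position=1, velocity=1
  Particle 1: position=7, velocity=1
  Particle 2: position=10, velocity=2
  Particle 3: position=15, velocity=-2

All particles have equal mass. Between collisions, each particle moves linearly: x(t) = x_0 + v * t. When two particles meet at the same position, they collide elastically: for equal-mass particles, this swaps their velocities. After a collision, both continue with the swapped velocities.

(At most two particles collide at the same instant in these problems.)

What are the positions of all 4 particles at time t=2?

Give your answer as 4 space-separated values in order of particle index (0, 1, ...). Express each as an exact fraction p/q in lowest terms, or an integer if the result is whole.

Collision at t=5/4: particles 2 and 3 swap velocities; positions: p0=9/4 p1=33/4 p2=25/2 p3=25/2; velocities now: v0=1 v1=1 v2=-2 v3=2
Advance to t=2 (no further collisions before then); velocities: v0=1 v1=1 v2=-2 v3=2; positions = 3 9 11 14

Answer: 3 9 11 14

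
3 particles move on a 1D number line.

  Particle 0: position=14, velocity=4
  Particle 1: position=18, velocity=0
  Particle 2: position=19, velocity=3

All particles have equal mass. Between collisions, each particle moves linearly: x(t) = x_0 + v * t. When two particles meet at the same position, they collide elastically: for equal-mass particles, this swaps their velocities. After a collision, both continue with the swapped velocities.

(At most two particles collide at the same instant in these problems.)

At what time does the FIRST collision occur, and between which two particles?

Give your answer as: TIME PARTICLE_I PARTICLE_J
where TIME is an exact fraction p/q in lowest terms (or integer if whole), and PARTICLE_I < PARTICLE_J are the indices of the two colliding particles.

Answer: 1 0 1

Derivation:
Pair (0,1): pos 14,18 vel 4,0 -> gap=4, closing at 4/unit, collide at t=1
Pair (1,2): pos 18,19 vel 0,3 -> not approaching (rel speed -3 <= 0)
Earliest collision: t=1 between 0 and 1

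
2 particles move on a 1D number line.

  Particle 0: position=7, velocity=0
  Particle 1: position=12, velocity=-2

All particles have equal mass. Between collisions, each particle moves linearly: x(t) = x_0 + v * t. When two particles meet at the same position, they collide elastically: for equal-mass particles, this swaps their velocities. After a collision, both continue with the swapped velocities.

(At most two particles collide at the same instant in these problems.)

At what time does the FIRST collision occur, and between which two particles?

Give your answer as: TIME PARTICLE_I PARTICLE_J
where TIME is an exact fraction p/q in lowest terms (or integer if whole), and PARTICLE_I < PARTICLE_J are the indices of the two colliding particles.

Pair (0,1): pos 7,12 vel 0,-2 -> gap=5, closing at 2/unit, collide at t=5/2
Earliest collision: t=5/2 between 0 and 1

Answer: 5/2 0 1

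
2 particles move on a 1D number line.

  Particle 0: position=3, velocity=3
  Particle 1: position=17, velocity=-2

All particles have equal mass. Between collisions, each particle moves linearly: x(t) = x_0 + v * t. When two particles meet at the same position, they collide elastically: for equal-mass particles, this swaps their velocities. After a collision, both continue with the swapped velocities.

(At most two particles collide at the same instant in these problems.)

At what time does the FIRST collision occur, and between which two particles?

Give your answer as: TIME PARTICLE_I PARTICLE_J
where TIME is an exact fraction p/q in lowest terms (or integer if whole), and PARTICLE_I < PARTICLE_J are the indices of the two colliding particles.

Pair (0,1): pos 3,17 vel 3,-2 -> gap=14, closing at 5/unit, collide at t=14/5
Earliest collision: t=14/5 between 0 and 1

Answer: 14/5 0 1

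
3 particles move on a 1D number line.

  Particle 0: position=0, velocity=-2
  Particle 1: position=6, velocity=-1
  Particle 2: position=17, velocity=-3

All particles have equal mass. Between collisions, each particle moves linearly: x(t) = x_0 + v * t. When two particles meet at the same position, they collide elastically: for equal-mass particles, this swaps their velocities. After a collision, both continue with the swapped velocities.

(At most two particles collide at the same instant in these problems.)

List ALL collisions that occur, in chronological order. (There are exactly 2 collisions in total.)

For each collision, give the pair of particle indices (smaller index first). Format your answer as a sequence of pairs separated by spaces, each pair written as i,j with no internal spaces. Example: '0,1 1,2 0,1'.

Answer: 1,2 0,1

Derivation:
Collision at t=11/2: particles 1 and 2 swap velocities; positions: p0=-11 p1=1/2 p2=1/2; velocities now: v0=-2 v1=-3 v2=-1
Collision at t=17: particles 0 and 1 swap velocities; positions: p0=-34 p1=-34 p2=-11; velocities now: v0=-3 v1=-2 v2=-1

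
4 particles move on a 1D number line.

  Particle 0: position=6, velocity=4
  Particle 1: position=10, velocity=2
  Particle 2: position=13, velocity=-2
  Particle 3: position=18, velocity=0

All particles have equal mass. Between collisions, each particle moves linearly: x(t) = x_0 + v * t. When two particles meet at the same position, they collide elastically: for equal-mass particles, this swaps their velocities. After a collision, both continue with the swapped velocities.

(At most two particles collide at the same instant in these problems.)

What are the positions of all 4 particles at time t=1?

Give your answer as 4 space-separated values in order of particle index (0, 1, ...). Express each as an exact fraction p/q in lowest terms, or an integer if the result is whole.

Collision at t=3/4: particles 1 and 2 swap velocities; positions: p0=9 p1=23/2 p2=23/2 p3=18; velocities now: v0=4 v1=-2 v2=2 v3=0
Advance to t=1 (no further collisions before then); velocities: v0=4 v1=-2 v2=2 v3=0; positions = 10 11 12 18

Answer: 10 11 12 18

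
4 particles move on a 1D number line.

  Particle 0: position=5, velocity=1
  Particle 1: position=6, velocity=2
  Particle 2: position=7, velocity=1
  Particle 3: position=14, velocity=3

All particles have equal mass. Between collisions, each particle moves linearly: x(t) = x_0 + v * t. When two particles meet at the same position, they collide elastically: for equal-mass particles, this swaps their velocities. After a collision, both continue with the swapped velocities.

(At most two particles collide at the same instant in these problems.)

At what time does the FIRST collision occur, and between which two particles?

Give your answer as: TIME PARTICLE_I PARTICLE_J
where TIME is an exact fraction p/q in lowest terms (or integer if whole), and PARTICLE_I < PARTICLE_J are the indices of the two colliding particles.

Answer: 1 1 2

Derivation:
Pair (0,1): pos 5,6 vel 1,2 -> not approaching (rel speed -1 <= 0)
Pair (1,2): pos 6,7 vel 2,1 -> gap=1, closing at 1/unit, collide at t=1
Pair (2,3): pos 7,14 vel 1,3 -> not approaching (rel speed -2 <= 0)
Earliest collision: t=1 between 1 and 2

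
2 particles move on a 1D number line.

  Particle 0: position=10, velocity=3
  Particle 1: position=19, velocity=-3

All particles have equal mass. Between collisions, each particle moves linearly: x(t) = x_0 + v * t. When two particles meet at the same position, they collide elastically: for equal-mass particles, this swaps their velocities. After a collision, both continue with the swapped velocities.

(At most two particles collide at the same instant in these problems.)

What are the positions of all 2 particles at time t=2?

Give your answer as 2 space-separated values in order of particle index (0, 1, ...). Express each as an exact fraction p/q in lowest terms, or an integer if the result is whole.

Answer: 13 16

Derivation:
Collision at t=3/2: particles 0 and 1 swap velocities; positions: p0=29/2 p1=29/2; velocities now: v0=-3 v1=3
Advance to t=2 (no further collisions before then); velocities: v0=-3 v1=3; positions = 13 16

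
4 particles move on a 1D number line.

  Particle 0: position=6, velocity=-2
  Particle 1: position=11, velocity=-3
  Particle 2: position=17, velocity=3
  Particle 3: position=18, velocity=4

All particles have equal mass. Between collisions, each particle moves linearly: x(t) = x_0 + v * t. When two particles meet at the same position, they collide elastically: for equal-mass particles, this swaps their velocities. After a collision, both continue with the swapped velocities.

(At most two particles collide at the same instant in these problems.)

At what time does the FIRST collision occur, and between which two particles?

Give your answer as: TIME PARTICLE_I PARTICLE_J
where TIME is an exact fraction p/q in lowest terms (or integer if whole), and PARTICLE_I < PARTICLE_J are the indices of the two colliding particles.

Answer: 5 0 1

Derivation:
Pair (0,1): pos 6,11 vel -2,-3 -> gap=5, closing at 1/unit, collide at t=5
Pair (1,2): pos 11,17 vel -3,3 -> not approaching (rel speed -6 <= 0)
Pair (2,3): pos 17,18 vel 3,4 -> not approaching (rel speed -1 <= 0)
Earliest collision: t=5 between 0 and 1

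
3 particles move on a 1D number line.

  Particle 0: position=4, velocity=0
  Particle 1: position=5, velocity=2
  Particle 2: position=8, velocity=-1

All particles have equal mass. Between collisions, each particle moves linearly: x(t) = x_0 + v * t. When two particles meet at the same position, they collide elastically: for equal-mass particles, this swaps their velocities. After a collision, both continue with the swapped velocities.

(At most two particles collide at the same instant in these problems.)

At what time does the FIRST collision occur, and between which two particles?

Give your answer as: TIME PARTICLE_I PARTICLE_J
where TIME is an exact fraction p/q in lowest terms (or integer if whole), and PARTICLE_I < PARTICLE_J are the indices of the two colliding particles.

Pair (0,1): pos 4,5 vel 0,2 -> not approaching (rel speed -2 <= 0)
Pair (1,2): pos 5,8 vel 2,-1 -> gap=3, closing at 3/unit, collide at t=1
Earliest collision: t=1 between 1 and 2

Answer: 1 1 2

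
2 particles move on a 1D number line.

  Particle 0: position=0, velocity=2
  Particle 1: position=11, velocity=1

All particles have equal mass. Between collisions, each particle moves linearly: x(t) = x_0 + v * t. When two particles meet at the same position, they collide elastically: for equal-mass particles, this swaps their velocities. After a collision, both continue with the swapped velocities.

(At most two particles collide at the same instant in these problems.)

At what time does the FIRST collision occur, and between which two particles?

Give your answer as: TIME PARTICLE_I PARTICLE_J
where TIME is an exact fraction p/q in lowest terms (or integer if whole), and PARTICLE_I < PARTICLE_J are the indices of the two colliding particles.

Answer: 11 0 1

Derivation:
Pair (0,1): pos 0,11 vel 2,1 -> gap=11, closing at 1/unit, collide at t=11
Earliest collision: t=11 between 0 and 1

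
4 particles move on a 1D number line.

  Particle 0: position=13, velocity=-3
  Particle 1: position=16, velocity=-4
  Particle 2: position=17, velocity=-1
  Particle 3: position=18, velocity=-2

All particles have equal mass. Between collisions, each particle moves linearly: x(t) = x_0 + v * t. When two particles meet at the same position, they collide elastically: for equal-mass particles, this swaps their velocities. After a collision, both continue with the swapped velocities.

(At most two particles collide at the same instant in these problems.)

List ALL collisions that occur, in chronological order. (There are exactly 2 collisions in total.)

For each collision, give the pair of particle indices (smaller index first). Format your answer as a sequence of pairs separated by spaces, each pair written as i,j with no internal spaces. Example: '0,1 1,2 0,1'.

Collision at t=1: particles 2 and 3 swap velocities; positions: p0=10 p1=12 p2=16 p3=16; velocities now: v0=-3 v1=-4 v2=-2 v3=-1
Collision at t=3: particles 0 and 1 swap velocities; positions: p0=4 p1=4 p2=12 p3=14; velocities now: v0=-4 v1=-3 v2=-2 v3=-1

Answer: 2,3 0,1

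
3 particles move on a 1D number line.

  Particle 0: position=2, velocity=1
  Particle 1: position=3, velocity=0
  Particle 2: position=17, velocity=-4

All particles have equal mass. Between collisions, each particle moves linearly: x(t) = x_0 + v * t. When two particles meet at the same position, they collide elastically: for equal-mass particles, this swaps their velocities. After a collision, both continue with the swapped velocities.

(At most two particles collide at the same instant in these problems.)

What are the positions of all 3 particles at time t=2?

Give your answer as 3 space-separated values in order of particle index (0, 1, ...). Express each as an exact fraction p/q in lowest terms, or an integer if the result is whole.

Answer: 3 4 9

Derivation:
Collision at t=1: particles 0 and 1 swap velocities; positions: p0=3 p1=3 p2=13; velocities now: v0=0 v1=1 v2=-4
Advance to t=2 (no further collisions before then); velocities: v0=0 v1=1 v2=-4; positions = 3 4 9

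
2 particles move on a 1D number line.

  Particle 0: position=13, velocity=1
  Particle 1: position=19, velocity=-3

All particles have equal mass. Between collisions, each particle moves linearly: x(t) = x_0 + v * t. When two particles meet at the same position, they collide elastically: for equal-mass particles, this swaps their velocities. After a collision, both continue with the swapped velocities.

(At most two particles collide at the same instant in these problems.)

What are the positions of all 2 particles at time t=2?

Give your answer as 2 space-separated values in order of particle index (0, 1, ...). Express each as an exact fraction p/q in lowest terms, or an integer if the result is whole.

Answer: 13 15

Derivation:
Collision at t=3/2: particles 0 and 1 swap velocities; positions: p0=29/2 p1=29/2; velocities now: v0=-3 v1=1
Advance to t=2 (no further collisions before then); velocities: v0=-3 v1=1; positions = 13 15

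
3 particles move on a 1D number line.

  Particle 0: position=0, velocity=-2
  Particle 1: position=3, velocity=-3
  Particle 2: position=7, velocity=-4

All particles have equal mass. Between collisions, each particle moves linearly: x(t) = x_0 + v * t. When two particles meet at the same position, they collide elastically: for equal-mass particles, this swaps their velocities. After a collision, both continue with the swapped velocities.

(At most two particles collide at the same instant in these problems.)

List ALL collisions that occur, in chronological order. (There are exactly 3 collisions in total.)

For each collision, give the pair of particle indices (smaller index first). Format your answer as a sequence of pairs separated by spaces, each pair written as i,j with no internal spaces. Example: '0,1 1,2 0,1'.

Answer: 0,1 1,2 0,1

Derivation:
Collision at t=3: particles 0 and 1 swap velocities; positions: p0=-6 p1=-6 p2=-5; velocities now: v0=-3 v1=-2 v2=-4
Collision at t=7/2: particles 1 and 2 swap velocities; positions: p0=-15/2 p1=-7 p2=-7; velocities now: v0=-3 v1=-4 v2=-2
Collision at t=4: particles 0 and 1 swap velocities; positions: p0=-9 p1=-9 p2=-8; velocities now: v0=-4 v1=-3 v2=-2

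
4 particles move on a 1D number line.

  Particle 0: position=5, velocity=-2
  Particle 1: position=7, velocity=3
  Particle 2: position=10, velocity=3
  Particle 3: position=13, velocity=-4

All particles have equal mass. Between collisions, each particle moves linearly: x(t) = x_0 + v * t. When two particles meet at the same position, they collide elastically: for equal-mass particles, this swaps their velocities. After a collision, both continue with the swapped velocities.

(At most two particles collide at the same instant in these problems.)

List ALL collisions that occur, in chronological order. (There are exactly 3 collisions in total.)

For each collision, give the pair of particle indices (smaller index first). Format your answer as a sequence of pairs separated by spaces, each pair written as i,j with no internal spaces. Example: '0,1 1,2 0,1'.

Collision at t=3/7: particles 2 and 3 swap velocities; positions: p0=29/7 p1=58/7 p2=79/7 p3=79/7; velocities now: v0=-2 v1=3 v2=-4 v3=3
Collision at t=6/7: particles 1 and 2 swap velocities; positions: p0=23/7 p1=67/7 p2=67/7 p3=88/7; velocities now: v0=-2 v1=-4 v2=3 v3=3
Collision at t=4: particles 0 and 1 swap velocities; positions: p0=-3 p1=-3 p2=19 p3=22; velocities now: v0=-4 v1=-2 v2=3 v3=3

Answer: 2,3 1,2 0,1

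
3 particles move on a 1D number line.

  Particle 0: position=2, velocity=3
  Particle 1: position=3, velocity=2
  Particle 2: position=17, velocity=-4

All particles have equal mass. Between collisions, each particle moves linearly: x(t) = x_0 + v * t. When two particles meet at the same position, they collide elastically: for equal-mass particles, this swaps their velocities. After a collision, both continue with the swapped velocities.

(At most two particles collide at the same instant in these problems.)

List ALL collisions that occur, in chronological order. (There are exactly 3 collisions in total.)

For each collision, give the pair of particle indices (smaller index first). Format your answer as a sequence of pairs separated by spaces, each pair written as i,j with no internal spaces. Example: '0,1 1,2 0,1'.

Answer: 0,1 1,2 0,1

Derivation:
Collision at t=1: particles 0 and 1 swap velocities; positions: p0=5 p1=5 p2=13; velocities now: v0=2 v1=3 v2=-4
Collision at t=15/7: particles 1 and 2 swap velocities; positions: p0=51/7 p1=59/7 p2=59/7; velocities now: v0=2 v1=-4 v2=3
Collision at t=7/3: particles 0 and 1 swap velocities; positions: p0=23/3 p1=23/3 p2=9; velocities now: v0=-4 v1=2 v2=3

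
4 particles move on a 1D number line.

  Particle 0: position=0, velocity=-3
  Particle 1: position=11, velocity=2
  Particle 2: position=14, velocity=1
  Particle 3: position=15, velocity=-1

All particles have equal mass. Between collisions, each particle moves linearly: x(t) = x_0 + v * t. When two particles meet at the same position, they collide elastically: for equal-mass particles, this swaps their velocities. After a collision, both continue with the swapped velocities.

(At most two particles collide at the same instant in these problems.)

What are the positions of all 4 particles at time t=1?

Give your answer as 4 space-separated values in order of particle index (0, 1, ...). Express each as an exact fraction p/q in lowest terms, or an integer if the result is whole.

Collision at t=1/2: particles 2 and 3 swap velocities; positions: p0=-3/2 p1=12 p2=29/2 p3=29/2; velocities now: v0=-3 v1=2 v2=-1 v3=1
Advance to t=1 (no further collisions before then); velocities: v0=-3 v1=2 v2=-1 v3=1; positions = -3 13 14 15

Answer: -3 13 14 15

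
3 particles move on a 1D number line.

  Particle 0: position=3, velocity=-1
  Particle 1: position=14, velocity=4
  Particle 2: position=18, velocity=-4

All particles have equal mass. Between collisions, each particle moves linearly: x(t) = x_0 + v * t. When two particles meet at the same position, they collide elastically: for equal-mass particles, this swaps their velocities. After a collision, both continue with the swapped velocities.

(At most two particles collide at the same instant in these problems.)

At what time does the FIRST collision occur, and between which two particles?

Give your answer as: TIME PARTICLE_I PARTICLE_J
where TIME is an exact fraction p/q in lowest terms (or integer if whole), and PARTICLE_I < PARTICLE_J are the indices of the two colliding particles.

Answer: 1/2 1 2

Derivation:
Pair (0,1): pos 3,14 vel -1,4 -> not approaching (rel speed -5 <= 0)
Pair (1,2): pos 14,18 vel 4,-4 -> gap=4, closing at 8/unit, collide at t=1/2
Earliest collision: t=1/2 between 1 and 2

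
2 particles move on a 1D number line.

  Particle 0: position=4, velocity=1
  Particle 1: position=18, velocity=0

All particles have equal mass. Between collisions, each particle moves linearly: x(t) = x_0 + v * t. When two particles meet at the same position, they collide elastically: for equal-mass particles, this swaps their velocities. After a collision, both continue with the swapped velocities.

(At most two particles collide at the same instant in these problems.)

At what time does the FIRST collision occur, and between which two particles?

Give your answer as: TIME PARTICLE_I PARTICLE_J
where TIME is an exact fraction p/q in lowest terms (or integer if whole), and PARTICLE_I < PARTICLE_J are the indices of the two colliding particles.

Pair (0,1): pos 4,18 vel 1,0 -> gap=14, closing at 1/unit, collide at t=14
Earliest collision: t=14 between 0 and 1

Answer: 14 0 1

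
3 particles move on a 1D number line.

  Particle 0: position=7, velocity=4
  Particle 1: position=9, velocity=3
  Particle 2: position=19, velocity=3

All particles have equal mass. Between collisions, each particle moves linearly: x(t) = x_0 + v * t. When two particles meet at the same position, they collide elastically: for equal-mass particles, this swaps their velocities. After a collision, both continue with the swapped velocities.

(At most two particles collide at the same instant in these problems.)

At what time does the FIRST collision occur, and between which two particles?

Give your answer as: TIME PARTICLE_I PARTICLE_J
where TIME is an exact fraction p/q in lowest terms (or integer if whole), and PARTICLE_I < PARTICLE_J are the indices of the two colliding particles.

Answer: 2 0 1

Derivation:
Pair (0,1): pos 7,9 vel 4,3 -> gap=2, closing at 1/unit, collide at t=2
Pair (1,2): pos 9,19 vel 3,3 -> not approaching (rel speed 0 <= 0)
Earliest collision: t=2 between 0 and 1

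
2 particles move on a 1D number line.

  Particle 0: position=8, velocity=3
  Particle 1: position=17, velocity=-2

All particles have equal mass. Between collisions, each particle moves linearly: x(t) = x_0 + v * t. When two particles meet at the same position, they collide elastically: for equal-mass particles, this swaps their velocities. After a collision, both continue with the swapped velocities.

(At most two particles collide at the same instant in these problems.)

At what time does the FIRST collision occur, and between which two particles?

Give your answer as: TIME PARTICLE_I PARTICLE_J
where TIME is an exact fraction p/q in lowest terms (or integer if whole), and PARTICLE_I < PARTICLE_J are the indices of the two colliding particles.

Pair (0,1): pos 8,17 vel 3,-2 -> gap=9, closing at 5/unit, collide at t=9/5
Earliest collision: t=9/5 between 0 and 1

Answer: 9/5 0 1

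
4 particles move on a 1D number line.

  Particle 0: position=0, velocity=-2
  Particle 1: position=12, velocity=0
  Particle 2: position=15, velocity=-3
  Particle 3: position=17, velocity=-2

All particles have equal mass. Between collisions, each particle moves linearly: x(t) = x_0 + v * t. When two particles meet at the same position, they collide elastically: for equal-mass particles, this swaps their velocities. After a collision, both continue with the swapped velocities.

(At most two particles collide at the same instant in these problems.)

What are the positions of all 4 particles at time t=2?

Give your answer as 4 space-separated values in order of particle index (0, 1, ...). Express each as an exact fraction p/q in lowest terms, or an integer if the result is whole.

Collision at t=1: particles 1 and 2 swap velocities; positions: p0=-2 p1=12 p2=12 p3=15; velocities now: v0=-2 v1=-3 v2=0 v3=-2
Advance to t=2 (no further collisions before then); velocities: v0=-2 v1=-3 v2=0 v3=-2; positions = -4 9 12 13

Answer: -4 9 12 13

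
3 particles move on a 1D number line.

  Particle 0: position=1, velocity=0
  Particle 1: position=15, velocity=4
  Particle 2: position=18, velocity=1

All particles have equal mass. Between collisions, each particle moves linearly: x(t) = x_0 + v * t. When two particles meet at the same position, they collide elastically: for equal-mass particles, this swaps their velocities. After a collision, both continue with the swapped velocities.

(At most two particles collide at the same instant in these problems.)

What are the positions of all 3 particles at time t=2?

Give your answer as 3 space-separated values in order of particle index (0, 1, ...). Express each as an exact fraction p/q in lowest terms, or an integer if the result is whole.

Collision at t=1: particles 1 and 2 swap velocities; positions: p0=1 p1=19 p2=19; velocities now: v0=0 v1=1 v2=4
Advance to t=2 (no further collisions before then); velocities: v0=0 v1=1 v2=4; positions = 1 20 23

Answer: 1 20 23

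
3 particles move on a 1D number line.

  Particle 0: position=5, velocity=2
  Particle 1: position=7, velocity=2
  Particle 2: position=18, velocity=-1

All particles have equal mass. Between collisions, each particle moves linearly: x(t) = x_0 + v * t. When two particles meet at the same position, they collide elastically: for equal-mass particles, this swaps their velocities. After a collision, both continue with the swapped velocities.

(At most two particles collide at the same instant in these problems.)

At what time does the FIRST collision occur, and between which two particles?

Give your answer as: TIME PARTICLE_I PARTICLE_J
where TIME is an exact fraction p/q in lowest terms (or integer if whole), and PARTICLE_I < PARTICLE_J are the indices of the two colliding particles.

Answer: 11/3 1 2

Derivation:
Pair (0,1): pos 5,7 vel 2,2 -> not approaching (rel speed 0 <= 0)
Pair (1,2): pos 7,18 vel 2,-1 -> gap=11, closing at 3/unit, collide at t=11/3
Earliest collision: t=11/3 between 1 and 2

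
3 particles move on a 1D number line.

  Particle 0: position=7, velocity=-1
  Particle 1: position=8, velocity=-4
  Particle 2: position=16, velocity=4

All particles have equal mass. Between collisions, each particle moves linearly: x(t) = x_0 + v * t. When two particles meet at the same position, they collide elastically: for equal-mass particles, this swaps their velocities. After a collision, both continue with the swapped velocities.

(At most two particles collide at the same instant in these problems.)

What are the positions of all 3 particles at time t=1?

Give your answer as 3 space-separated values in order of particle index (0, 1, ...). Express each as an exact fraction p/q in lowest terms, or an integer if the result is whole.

Collision at t=1/3: particles 0 and 1 swap velocities; positions: p0=20/3 p1=20/3 p2=52/3; velocities now: v0=-4 v1=-1 v2=4
Advance to t=1 (no further collisions before then); velocities: v0=-4 v1=-1 v2=4; positions = 4 6 20

Answer: 4 6 20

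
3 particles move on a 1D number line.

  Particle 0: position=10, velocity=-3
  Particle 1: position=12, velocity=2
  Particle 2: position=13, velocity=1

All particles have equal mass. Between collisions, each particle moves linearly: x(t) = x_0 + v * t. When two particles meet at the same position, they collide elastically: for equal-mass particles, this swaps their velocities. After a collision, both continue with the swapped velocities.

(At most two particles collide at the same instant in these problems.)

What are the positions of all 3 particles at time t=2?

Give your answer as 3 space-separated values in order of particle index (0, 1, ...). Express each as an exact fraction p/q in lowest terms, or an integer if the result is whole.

Collision at t=1: particles 1 and 2 swap velocities; positions: p0=7 p1=14 p2=14; velocities now: v0=-3 v1=1 v2=2
Advance to t=2 (no further collisions before then); velocities: v0=-3 v1=1 v2=2; positions = 4 15 16

Answer: 4 15 16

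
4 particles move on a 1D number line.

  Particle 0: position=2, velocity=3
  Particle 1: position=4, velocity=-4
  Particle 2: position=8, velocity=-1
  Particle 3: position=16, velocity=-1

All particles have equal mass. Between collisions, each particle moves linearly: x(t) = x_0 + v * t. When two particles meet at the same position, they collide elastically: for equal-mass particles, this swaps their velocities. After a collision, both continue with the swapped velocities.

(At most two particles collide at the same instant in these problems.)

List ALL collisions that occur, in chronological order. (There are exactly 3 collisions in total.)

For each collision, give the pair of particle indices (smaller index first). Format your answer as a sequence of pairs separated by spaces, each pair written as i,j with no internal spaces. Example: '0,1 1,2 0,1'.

Answer: 0,1 1,2 2,3

Derivation:
Collision at t=2/7: particles 0 and 1 swap velocities; positions: p0=20/7 p1=20/7 p2=54/7 p3=110/7; velocities now: v0=-4 v1=3 v2=-1 v3=-1
Collision at t=3/2: particles 1 and 2 swap velocities; positions: p0=-2 p1=13/2 p2=13/2 p3=29/2; velocities now: v0=-4 v1=-1 v2=3 v3=-1
Collision at t=7/2: particles 2 and 3 swap velocities; positions: p0=-10 p1=9/2 p2=25/2 p3=25/2; velocities now: v0=-4 v1=-1 v2=-1 v3=3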